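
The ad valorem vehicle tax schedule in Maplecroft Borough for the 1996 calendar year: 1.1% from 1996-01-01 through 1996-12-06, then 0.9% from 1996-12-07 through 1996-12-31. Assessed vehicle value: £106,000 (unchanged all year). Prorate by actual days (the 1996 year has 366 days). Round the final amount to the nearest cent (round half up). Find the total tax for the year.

1996-01-01 to 1996-12-06: 341 days at 1.1% → £106,000 × 1.1% × 341/366 = £1,086.3552
1996-12-07 to 1996-12-31: 25 days at 0.9% → £106,000 × 0.9% × 25/366 = £65.1639
Total = £1,151.5191

£1,151.52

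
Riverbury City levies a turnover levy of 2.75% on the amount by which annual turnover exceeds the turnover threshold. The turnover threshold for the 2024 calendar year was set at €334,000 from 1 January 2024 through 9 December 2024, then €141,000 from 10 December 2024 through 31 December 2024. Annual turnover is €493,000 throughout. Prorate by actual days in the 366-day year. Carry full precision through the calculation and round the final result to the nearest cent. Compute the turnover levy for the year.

€4,691.53

1 January – 9 December 2024: 344 days, exemption €334,000 → (€493,000 − €334,000) × 2.75% × 344/366 = €4,109.6721
10 December – 31 December 2024: 22 days, exemption €141,000 → (€493,000 − €141,000) × 2.75% × 22/366 = €581.8579
Total = €4,691.5301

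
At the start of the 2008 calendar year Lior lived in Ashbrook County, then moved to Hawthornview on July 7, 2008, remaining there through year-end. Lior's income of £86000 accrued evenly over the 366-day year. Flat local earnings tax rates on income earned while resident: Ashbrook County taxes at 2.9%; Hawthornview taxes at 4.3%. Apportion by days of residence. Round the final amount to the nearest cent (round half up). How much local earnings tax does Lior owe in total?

£3079.55

Ashbrook County, January 1 – July 6, 2008: 188 days → £86000 × 2.9% × 188/366 = £1281.0710
Hawthornview, July 7 – December 31, 2008: 178 days → £86000 × 4.3% × 178/366 = £1798.4809
Total = £3079.5519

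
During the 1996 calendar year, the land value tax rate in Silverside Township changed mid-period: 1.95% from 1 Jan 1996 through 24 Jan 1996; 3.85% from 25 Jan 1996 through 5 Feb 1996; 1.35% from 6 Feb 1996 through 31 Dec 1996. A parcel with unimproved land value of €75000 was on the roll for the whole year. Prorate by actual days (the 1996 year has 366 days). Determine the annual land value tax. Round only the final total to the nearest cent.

1 Jan – 24 Jan 1996: 24 days at 1.95% → €75000 × 1.95% × 24/366 = €95.9016
25 Jan – 5 Feb 1996: 12 days at 3.85% → €75000 × 3.85% × 12/366 = €94.6721
6 Feb – 31 Dec 1996: 330 days at 1.35% → €75000 × 1.35% × 330/366 = €912.9098
Total = €1103.4836

€1103.48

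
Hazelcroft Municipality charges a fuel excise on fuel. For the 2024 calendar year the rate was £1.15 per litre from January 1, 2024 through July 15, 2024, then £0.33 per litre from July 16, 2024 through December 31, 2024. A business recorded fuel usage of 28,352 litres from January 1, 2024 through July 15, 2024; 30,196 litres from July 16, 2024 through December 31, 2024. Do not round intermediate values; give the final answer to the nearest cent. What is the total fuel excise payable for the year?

£42569.48

January 1 – July 15, 2024: 28,352 litres at £1.15/litre → £32604.80
July 16 – December 31, 2024: 30,196 litres at £0.33/litre → £9964.68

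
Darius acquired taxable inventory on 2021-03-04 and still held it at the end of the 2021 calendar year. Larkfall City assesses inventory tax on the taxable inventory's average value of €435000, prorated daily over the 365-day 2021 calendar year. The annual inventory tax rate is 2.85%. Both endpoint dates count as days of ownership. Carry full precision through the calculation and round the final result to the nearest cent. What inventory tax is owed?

€10291.62

Days held (2021-03-04 to 2021-12-31): 303 out of 365
Tax = €435000 × 2.85% × 303/365 = €10291.6233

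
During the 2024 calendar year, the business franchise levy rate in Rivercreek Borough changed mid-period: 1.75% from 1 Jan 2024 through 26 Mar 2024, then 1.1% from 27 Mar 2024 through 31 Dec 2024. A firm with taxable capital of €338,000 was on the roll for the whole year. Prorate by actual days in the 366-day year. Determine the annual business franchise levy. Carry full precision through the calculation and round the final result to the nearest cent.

1 Jan – 26 Mar 2024: 86 days at 1.75% → €338,000 × 1.75% × 86/366 = €1,389.8634
27 Mar – 31 Dec 2024: 280 days at 1.1% → €338,000 × 1.1% × 280/366 = €2,844.3716
Total = €4,234.2350

€4,234.23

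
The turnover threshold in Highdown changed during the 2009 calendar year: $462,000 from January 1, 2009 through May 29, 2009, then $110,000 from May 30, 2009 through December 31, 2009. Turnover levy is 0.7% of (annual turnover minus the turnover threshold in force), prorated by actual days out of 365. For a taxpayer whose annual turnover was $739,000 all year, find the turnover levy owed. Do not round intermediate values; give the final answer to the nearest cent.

$3,397.15

January 1 – May 29, 2009: 149 days, exemption $462,000 → ($739,000 − $462,000) × 0.7% × 149/365 = $791.5370
May 30 – December 31, 2009: 216 days, exemption $110,000 → ($739,000 − $110,000) × 0.7% × 216/365 = $2,605.6110
Total = $3,397.1479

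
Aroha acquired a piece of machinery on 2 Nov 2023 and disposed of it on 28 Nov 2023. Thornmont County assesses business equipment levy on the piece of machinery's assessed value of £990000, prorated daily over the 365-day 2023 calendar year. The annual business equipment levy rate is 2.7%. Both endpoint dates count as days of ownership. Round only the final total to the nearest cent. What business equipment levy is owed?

£1977.29

Days held (2 Nov – 28 Nov 2023): 27 out of 365
Tax = £990000 × 2.7% × 27/365 = £1977.2877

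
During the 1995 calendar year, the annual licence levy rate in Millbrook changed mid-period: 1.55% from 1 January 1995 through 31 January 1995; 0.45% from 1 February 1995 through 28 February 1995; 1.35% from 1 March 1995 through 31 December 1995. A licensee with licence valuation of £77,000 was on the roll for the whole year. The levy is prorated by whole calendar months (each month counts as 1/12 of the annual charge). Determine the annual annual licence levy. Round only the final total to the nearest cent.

1 January – 31 January 1995: 1 month at 1.55% → £77,000 × 1.55% × 1/12 = £99.4583
1 February – 28 February 1995: 1 month at 0.45% → £77,000 × 0.45% × 1/12 = £28.8750
1 March – 31 December 1995: 10 months at 1.35% → £77,000 × 1.35% × 10/12 = £866.2500
Total = £994.5833

£994.58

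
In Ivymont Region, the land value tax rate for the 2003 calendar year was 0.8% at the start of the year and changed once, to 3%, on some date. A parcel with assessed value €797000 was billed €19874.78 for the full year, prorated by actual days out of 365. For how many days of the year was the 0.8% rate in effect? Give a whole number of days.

84 days

Let d = days at the first rate; then 365 − d days at the second rate.
€797000 × [0.8%·d + 3%·(365−d)] / 365 = €19874.78
Solving gives d = 84, so the new rate took effect on 26 Mar 2003.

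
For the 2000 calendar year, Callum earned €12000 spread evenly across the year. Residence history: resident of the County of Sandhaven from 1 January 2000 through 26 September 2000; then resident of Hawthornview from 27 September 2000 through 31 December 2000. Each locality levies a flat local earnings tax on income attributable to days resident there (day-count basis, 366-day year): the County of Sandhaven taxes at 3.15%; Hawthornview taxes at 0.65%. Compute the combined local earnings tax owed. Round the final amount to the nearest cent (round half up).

€299.31

The County of Sandhaven, 1 January – 26 September 2000: 270 days → €12000 × 3.15% × 270/366 = €278.8525
Hawthornview, 27 September – 31 December 2000: 96 days → €12000 × 0.65% × 96/366 = €20.4590
Total = €299.3115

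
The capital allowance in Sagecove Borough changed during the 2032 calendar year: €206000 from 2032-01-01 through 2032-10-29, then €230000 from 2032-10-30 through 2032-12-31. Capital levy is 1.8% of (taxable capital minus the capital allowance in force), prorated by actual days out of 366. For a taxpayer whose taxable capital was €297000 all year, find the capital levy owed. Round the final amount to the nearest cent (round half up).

€1563.64

2032-01-01 to 2032-10-29: 303 days, exemption €206000 → (€297000 − €206000) × 1.8% × 303/366 = €1356.0492
2032-10-30 to 2032-12-31: 63 days, exemption €230000 → (€297000 − €230000) × 1.8% × 63/366 = €207.5902
Total = €1563.6393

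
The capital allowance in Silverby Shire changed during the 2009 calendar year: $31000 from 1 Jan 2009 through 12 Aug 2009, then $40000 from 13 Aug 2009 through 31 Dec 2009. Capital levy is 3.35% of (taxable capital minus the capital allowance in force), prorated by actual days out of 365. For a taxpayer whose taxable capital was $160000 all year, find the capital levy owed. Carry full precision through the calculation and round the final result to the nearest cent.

1 Jan – 12 Aug 2009: 224 days, exemption $31000 → ($160000 − $31000) × 3.35% × 224/365 = $2652.0986
13 Aug – 31 Dec 2009: 141 days, exemption $40000 → ($160000 − $40000) × 3.35% × 141/365 = $1552.9315
Total = $4205.0301

$4205.03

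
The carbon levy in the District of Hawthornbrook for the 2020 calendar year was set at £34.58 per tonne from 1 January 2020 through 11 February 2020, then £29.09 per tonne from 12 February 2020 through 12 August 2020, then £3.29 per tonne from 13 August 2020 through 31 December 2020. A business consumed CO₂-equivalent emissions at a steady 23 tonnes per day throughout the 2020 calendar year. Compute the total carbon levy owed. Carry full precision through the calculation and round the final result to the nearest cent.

1 January – 11 February 2020: 42 days × 23 tonnes/day = 966 tonnes at £34.58/tonne → £33404.28
12 February – 12 August 2020: 183 days × 23 tonnes/day = 4,209 tonnes at £29.09/tonne → £122439.81
13 August – 31 December 2020: 141 days × 23 tonnes/day = 3,243 tonnes at £3.29/tonne → £10669.47

£166513.56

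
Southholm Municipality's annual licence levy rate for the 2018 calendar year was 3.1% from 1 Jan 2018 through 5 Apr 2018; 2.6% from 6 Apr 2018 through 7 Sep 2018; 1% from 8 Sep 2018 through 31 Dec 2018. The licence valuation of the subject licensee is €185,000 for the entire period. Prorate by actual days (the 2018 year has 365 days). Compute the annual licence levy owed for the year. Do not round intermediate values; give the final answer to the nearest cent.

1 Jan – 5 Apr 2018: 95 days at 3.1% → €185,000 × 3.1% × 95/365 = €1,492.6712
6 Apr – 7 Sep 2018: 155 days at 2.6% → €185,000 × 2.6% × 155/365 = €2,042.6027
8 Sep – 31 Dec 2018: 115 days at 1% → €185,000 × 1% × 115/365 = €582.8767
Total = €4,118.1507

€4,118.15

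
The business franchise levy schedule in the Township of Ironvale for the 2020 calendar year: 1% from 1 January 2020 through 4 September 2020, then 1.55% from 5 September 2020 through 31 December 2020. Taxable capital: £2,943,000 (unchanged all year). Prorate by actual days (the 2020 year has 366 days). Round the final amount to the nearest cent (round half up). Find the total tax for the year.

£34,648.60

1 January – 4 September 2020: 248 days at 1% → £2,943,000 × 1% × 248/366 = £19,941.6393
5 September – 31 December 2020: 118 days at 1.55% → £2,943,000 × 1.55% × 118/366 = £14,706.9590
Total = £34,648.5984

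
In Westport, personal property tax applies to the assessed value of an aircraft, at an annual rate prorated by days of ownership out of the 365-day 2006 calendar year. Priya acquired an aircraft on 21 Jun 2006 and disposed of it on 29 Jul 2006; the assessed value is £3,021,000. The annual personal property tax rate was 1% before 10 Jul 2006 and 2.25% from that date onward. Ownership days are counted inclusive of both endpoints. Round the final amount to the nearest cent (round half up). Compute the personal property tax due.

£5,297.10

21 Jun – 9 Jul 2006: 19 days at 1% → £3,021,000 × 1% × 19/365 = £1,572.5753
10 Jul – 29 Jul 2006: 20 days at 2.25% → £3,021,000 × 2.25% × 20/365 = £3,724.5205
Total = £5,297.0959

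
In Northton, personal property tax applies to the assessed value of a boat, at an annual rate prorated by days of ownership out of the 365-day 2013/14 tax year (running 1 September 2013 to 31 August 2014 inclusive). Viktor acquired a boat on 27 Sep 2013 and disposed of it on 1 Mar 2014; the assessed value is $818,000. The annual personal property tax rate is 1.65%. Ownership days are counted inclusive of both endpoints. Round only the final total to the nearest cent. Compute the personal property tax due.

$5,768.58

Days held (27 Sep 2013 – 1 Mar 2014): 156 out of 365
Tax = $818,000 × 1.65% × 156/365 = $5,768.5808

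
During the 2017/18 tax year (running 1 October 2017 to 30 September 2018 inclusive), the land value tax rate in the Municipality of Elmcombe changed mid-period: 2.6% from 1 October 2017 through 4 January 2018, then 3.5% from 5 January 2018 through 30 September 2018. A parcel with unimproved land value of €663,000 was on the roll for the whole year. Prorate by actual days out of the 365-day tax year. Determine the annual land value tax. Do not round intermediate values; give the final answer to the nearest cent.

1 October 2017 – 4 January 2018: 96 days at 2.6% → €663,000 × 2.6% × 96/365 = €4,533.8301
5 January – 30 September 2018: 269 days at 3.5% → €663,000 × 3.5% × 269/365 = €17,101.7671
Total = €21,635.5973

€21,635.60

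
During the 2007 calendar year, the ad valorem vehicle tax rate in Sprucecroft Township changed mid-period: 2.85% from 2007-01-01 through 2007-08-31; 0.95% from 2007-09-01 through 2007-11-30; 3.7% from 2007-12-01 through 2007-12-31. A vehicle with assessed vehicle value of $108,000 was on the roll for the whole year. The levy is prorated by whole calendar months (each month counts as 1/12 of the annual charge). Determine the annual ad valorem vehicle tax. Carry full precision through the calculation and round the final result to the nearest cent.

$2,641.50

2007-01-01 to 2007-08-31: 8 months at 2.85% → $108,000 × 2.85% × 8/12 = $2,052.0000
2007-09-01 to 2007-11-30: 3 months at 0.95% → $108,000 × 0.95% × 3/12 = $256.5000
2007-12-01 to 2007-12-31: 1 month at 3.7% → $108,000 × 3.7% × 1/12 = $333.0000
Total = $2,641.5000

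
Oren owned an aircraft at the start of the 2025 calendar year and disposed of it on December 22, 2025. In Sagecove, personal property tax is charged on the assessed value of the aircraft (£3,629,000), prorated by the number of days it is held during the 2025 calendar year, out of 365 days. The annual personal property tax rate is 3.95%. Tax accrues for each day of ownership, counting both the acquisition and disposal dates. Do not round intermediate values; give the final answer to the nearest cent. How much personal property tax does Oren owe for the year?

£139,810.95

Days held (January 1 – December 22, 2025): 356 out of 365
Tax = £3,629,000 × 3.95% × 356/365 = £139,810.9534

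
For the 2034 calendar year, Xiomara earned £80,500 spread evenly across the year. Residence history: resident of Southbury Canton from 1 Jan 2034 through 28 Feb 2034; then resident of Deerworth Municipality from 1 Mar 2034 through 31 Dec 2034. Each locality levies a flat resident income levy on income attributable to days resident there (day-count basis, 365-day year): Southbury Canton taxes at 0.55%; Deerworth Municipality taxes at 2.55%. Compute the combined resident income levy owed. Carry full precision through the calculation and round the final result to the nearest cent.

£1,792.50

Southbury Canton, 1 Jan – 28 Feb 2034: 59 days → £80,500 × 0.55% × 59/365 = £71.5678
Deerworth Municipality, 1 Mar – 31 Dec 2034: 306 days → £80,500 × 2.55% × 306/365 = £1,720.9356
Total = £1,792.5034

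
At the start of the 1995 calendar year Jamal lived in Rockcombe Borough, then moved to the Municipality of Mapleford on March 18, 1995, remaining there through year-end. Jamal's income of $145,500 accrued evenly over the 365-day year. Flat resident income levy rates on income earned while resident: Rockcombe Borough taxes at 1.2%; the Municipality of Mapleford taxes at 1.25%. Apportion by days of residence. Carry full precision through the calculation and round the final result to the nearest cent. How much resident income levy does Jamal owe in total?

Rockcombe Borough, January 1 – March 17, 1995: 76 days → $145,500 × 1.2% × 76/365 = $363.5507
The Municipality of Mapleford, March 18 – December 31, 1995: 289 days → $145,500 × 1.25% × 289/365 = $1,440.0514
Total = $1,803.6021

$1,803.60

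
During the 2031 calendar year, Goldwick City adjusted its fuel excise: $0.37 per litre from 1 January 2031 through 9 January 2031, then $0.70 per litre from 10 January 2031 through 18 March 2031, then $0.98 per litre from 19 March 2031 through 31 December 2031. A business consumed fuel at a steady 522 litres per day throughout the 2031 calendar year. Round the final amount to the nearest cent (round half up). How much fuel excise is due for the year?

$173,914.74

1 January – 9 January 2031: 9 days × 522 litres/day = 4,698 litres at $0.37/litre → $1,738.26
10 January – 18 March 2031: 68 days × 522 litres/day = 35,496 litres at $0.70/litre → $24,847.20
19 March – 31 December 2031: 288 days × 522 litres/day = 150,336 litres at $0.98/litre → $147,329.28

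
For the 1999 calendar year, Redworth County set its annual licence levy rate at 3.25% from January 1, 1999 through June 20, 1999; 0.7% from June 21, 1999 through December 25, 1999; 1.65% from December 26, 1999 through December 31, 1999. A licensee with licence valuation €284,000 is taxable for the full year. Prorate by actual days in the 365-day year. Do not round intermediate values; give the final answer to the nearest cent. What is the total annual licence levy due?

January 1 – June 20, 1999: 171 days at 3.25% → €284,000 × 3.25% × 171/365 = €4,324.1918
June 21 – December 25, 1999: 188 days at 0.7% → €284,000 × 0.7% × 188/365 = €1,023.9562
December 26 – December 31, 1999: 6 days at 1.65% → €284,000 × 1.65% × 6/365 = €77.0301
Total = €5,425.1781

€5,425.18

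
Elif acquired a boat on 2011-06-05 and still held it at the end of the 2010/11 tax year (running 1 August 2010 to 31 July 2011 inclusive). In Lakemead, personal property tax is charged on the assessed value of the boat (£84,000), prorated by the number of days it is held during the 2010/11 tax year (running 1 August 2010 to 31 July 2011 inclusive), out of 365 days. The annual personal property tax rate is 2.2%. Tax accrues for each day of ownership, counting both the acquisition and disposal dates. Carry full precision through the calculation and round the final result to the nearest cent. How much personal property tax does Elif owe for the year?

£288.59

Days held (2011-06-05 to 2011-07-31): 57 out of 365
Tax = £84,000 × 2.2% × 57/365 = £288.5918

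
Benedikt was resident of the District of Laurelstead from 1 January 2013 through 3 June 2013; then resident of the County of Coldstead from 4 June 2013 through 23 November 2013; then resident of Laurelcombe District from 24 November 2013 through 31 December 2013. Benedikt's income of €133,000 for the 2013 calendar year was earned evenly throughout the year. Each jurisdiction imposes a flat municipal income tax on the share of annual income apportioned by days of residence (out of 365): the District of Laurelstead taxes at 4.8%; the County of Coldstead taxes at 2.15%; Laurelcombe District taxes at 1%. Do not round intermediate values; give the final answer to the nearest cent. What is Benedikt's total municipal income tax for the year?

€4,187.31

The District of Laurelstead, 1 January – 3 June 2013: 154 days → €133,000 × 4.8% × 154/365 = €2,693.5233
The County of Coldstead, 4 June – 23 November 2013: 173 days → €133,000 × 2.15% × 173/365 = €1,355.3247
Laurelcombe District, 24 November – 31 December 2013: 38 days → €133,000 × 1% × 38/365 = €138.4658
Total = €4,187.3137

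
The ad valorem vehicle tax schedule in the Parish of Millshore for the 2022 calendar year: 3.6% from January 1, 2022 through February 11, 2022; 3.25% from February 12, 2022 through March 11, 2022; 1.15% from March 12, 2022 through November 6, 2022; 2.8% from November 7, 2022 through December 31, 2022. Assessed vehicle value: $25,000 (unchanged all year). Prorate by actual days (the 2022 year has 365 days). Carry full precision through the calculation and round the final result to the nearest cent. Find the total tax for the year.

$460.41

January 1 – February 11, 2022: 42 days at 3.6% → $25,000 × 3.6% × 42/365 = $103.5616
February 12 – March 11, 2022: 28 days at 3.25% → $25,000 × 3.25% × 28/365 = $62.3288
March 12 – November 6, 2022: 240 days at 1.15% → $25,000 × 1.15% × 240/365 = $189.0411
November 7 – December 31, 2022: 55 days at 2.8% → $25,000 × 2.8% × 55/365 = $105.4795
Total = $460.4110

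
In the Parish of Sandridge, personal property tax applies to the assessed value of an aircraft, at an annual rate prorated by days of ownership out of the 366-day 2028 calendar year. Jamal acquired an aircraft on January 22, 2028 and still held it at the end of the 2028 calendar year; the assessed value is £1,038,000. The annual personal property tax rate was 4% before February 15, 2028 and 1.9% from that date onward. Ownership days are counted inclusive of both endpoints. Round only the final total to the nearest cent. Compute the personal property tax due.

January 22 – February 14, 2028: 24 days at 4% → £1,038,000 × 4% × 24/366 = £2,722.6230
February 15 – December 31, 2028: 321 days at 1.9% → £1,038,000 × 1.9% × 321/366 = £17,297.1639
Total = £20,019.7869

£20,019.79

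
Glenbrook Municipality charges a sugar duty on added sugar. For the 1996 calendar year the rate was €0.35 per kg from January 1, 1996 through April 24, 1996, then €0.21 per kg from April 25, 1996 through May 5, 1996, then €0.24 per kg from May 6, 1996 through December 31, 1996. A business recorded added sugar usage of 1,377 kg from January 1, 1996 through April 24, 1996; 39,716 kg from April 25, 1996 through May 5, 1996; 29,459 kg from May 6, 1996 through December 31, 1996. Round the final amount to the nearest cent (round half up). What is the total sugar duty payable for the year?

€15,892.47

January 1 – April 24, 1996: 1,377 kg at €0.35/kg → €481.95
April 25 – May 5, 1996: 39,716 kg at €0.21/kg → €8,340.36
May 6 – December 31, 1996: 29,459 kg at €0.24/kg → €7,070.16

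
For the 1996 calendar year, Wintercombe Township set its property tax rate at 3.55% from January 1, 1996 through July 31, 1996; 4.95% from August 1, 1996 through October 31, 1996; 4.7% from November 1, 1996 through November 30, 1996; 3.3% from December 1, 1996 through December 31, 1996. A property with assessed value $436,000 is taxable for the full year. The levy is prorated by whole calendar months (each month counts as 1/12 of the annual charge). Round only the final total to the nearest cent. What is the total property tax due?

$17,331.00

January 1 – July 31, 1996: 7 months at 3.55% → $436,000 × 3.55% × 7/12 = $9,028.8333
August 1 – October 31, 1996: 3 months at 4.95% → $436,000 × 4.95% × 3/12 = $5,395.5000
November 1 – November 30, 1996: 1 month at 4.7% → $436,000 × 4.7% × 1/12 = $1,707.6667
December 1 – December 31, 1996: 1 month at 3.3% → $436,000 × 3.3% × 1/12 = $1,199.0000
Total = $17,331.0000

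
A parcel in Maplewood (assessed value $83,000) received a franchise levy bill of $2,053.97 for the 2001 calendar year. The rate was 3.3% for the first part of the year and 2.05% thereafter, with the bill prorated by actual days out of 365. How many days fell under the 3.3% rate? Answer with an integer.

Let d = days at the first rate; then 365 − d days at the second rate.
$83,000 × [3.3%·d + 2.05%·(365−d)] / 365 = $2,053.97
Solving gives d = 124, so the new rate took effect on 5 May 2001.

124 days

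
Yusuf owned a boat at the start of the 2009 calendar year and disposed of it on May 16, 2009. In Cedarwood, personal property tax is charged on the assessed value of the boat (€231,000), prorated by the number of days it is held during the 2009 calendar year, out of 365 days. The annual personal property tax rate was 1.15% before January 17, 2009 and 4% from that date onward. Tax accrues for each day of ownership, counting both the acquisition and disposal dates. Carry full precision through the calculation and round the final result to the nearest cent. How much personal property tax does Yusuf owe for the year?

€3,154.26

January 1 – January 16, 2009: 16 days at 1.15% → €231,000 × 1.15% × 16/365 = €116.4493
January 17 – May 16, 2009: 120 days at 4% → €231,000 × 4% × 120/365 = €3,037.8082
Total = €3,154.2575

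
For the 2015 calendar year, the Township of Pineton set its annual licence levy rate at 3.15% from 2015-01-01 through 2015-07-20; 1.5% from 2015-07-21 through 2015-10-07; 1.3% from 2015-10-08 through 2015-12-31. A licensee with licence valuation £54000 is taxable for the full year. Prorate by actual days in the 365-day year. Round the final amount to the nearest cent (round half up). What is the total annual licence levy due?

2015-01-01 to 2015-07-20: 201 days at 3.15% → £54000 × 3.15% × 201/365 = £936.7151
2015-07-21 to 2015-10-07: 79 days at 1.5% → £54000 × 1.5% × 79/365 = £175.3151
2015-10-08 to 2015-12-31: 85 days at 1.3% → £54000 × 1.3% × 85/365 = £163.4795
Total = £1275.5096

£1275.51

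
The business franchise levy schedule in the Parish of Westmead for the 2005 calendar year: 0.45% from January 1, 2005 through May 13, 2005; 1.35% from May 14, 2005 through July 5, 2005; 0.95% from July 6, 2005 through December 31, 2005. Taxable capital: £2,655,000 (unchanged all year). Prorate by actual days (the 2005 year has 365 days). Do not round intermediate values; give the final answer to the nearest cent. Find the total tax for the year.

January 1 – May 13, 2005: 133 days at 0.45% → £2,655,000 × 0.45% × 133/365 = £4,353.4726
May 14 – July 5, 2005: 53 days at 1.35% → £2,655,000 × 1.35% × 53/365 = £5,204.5274
July 6 – December 31, 2005: 179 days at 0.95% → £2,655,000 × 0.95% × 179/365 = £12,369.3904
Total = £21,927.3904

£21,927.39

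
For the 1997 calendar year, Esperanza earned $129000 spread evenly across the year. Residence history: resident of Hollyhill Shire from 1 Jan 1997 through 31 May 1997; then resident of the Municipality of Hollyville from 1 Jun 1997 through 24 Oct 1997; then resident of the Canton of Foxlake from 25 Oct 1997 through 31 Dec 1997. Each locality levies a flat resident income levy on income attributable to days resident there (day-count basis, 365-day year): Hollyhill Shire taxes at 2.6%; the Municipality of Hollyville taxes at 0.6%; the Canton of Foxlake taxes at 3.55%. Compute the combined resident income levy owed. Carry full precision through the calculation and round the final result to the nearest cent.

Hollyhill Shire, 1 Jan – 31 May 1997: 151 days → $129000 × 2.6% × 151/365 = $1387.5452
The Municipality of Hollyville, 1 Jun – 24 Oct 1997: 146 days → $129000 × 0.6% × 146/365 = $309.6000
The Canton of Foxlake, 25 Oct – 31 Dec 1997: 68 days → $129000 × 3.55% × 68/365 = $853.1671
Total = $2550.3123

$2550.31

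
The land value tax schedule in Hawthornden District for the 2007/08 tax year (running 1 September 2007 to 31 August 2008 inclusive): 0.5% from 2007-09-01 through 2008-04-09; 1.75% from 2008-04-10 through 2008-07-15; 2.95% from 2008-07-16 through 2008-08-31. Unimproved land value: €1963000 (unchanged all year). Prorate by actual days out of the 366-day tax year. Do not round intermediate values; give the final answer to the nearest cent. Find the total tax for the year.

€22494.05

2007-09-01 to 2008-04-09: 222 days at 0.5% → €1963000 × 0.5% × 222/366 = €5953.3607
2008-04-10 to 2008-07-15: 97 days at 1.75% → €1963000 × 1.75% × 97/366 = €9104.3511
2008-07-16 to 2008-08-31: 47 days at 2.95% → €1963000 × 2.95% × 47/366 = €7436.3374
Total = €22494.0492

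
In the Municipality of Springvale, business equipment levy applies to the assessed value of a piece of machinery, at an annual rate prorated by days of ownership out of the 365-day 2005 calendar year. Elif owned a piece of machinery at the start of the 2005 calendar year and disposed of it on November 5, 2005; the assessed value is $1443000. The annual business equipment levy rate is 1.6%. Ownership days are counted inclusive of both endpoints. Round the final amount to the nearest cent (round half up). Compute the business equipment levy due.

$19545.73

Days held (January 1 – November 5, 2005): 309 out of 365
Tax = $1443000 × 1.6% × 309/365 = $19545.7315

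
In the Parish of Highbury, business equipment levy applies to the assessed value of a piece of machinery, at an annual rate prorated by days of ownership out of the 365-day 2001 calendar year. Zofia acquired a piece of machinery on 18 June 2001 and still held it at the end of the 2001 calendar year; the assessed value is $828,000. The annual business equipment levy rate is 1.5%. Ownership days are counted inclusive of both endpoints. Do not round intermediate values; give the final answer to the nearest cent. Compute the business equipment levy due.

$6,703.40

Days held (18 June – 31 December 2001): 197 out of 365
Tax = $828,000 × 1.5% × 197/365 = $6,703.3973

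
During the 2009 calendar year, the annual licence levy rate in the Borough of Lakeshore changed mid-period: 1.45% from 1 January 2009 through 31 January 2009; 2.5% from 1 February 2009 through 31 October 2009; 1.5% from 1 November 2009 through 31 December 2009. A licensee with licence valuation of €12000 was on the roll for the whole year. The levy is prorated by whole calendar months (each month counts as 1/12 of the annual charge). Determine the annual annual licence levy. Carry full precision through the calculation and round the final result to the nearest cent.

€269.50

1 January – 31 January 2009: 1 month at 1.45% → €12000 × 1.45% × 1/12 = €14.5000
1 February – 31 October 2009: 9 months at 2.5% → €12000 × 2.5% × 9/12 = €225.0000
1 November – 31 December 2009: 2 months at 1.5% → €12000 × 1.5% × 2/12 = €30.0000
Total = €269.5000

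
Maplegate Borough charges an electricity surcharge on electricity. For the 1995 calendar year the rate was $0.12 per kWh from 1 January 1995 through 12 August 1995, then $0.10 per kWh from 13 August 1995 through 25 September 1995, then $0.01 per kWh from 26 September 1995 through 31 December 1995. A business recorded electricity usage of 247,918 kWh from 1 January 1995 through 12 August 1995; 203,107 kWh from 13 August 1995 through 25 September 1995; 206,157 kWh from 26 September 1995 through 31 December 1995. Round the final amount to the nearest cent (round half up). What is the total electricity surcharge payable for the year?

$52,122.43

1 January – 12 August 1995: 247,918 kWh at $0.12/kWh → $29,750.16
13 August – 25 September 1995: 203,107 kWh at $0.10/kWh → $20,310.70
26 September – 31 December 1995: 206,157 kWh at $0.01/kWh → $2,061.57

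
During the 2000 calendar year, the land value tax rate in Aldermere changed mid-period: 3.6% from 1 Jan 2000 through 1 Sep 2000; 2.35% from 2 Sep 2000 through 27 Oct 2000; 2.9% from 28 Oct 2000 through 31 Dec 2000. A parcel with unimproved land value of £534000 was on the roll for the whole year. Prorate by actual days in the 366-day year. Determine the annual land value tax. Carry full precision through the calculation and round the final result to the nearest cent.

1 Jan – 1 Sep 2000: 245 days at 3.6% → £534000 × 3.6% × 245/366 = £12868.5246
2 Sep – 27 Oct 2000: 56 days at 2.35% → £534000 × 2.35% × 56/366 = £1920.0656
28 Oct – 31 Dec 2000: 65 days at 2.9% → £534000 × 2.9% × 65/366 = £2750.2459
Total = £17538.8361

£17538.84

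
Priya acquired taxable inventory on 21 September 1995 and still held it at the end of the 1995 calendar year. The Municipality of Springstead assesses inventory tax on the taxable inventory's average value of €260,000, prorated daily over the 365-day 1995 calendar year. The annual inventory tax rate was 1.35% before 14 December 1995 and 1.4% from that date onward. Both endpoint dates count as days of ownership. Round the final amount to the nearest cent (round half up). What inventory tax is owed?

€987.29

21 September – 13 December 1995: 84 days at 1.35% → €260,000 × 1.35% × 84/365 = €807.7808
14 December – 31 December 1995: 18 days at 1.4% → €260,000 × 1.4% × 18/365 = €179.5068
Total = €987.2877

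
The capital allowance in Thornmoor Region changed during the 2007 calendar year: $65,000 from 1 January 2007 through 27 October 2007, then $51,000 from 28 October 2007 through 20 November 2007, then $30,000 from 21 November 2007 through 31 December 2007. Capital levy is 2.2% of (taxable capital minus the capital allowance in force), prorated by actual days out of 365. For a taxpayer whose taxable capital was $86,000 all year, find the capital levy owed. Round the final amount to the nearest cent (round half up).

$568.75

1 January – 27 October 2007: 300 days, exemption $65,000 → ($86,000 − $65,000) × 2.2% × 300/365 = $379.7260
28 October – 20 November 2007: 24 days, exemption $51,000 → ($86,000 − $51,000) × 2.2% × 24/365 = $50.6301
21 November – 31 December 2007: 41 days, exemption $30,000 → ($86,000 − $30,000) × 2.2% × 41/365 = $138.3890
Total = $568.7452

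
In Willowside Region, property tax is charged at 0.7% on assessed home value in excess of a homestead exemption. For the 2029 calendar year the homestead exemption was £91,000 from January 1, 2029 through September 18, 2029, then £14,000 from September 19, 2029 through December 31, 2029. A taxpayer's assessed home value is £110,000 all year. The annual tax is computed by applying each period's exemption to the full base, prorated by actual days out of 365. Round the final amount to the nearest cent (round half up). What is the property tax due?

January 1 – September 18, 2029: 261 days, exemption £91,000 → (£110,000 − £91,000) × 0.7% × 261/365 = £95.1041
September 19 – December 31, 2029: 104 days, exemption £14,000 → (£110,000 − £14,000) × 0.7% × 104/365 = £191.4740
Total = £286.5781

£286.58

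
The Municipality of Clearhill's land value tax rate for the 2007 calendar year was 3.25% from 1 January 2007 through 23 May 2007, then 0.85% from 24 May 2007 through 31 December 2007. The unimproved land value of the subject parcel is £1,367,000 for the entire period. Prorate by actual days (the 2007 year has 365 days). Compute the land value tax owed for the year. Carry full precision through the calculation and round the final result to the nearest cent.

£24,473.05

1 January – 23 May 2007: 143 days at 3.25% → £1,367,000 × 3.25% × 143/365 = £17,405.8425
24 May – 31 December 2007: 222 days at 0.85% → £1,367,000 × 0.85% × 222/365 = £7,067.2027
Total = £24,473.0452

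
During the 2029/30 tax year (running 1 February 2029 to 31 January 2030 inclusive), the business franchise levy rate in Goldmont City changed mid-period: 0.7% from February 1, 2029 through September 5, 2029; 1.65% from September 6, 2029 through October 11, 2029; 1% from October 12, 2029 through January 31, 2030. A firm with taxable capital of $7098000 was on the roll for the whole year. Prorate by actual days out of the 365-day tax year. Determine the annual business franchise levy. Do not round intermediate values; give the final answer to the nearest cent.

$62870.78

February 1 – September 5, 2029: 217 days at 0.7% → $7098000 × 0.7% × 217/365 = $29539.3479
September 6 – October 11, 2029: 36 days at 1.65% → $7098000 × 1.65% × 36/365 = $11551.2658
October 12, 2029 – January 31, 2030: 112 days at 1% → $7098000 × 1% × 112/365 = $21780.1644
Total = $62870.7781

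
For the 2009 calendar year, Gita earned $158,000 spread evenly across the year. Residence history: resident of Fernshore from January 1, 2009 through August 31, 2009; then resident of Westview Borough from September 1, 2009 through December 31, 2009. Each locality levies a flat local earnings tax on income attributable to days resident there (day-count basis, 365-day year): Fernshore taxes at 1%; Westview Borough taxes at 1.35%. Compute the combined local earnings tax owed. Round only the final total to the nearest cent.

Fernshore, January 1 – August 31, 2009: 243 days → $158,000 × 1% × 243/365 = $1,051.8904
Westview Borough, September 1 – December 31, 2009: 122 days → $158,000 × 1.35% × 122/365 = $712.9479
Total = $1,764.8384

$1,764.84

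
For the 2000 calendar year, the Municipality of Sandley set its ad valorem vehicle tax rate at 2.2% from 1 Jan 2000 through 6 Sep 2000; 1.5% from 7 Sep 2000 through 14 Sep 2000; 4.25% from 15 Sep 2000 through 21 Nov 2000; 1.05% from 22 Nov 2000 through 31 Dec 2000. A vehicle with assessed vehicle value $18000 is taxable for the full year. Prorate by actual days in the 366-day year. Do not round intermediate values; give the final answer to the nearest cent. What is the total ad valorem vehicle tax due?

1 Jan – 6 Sep 2000: 250 days at 2.2% → $18000 × 2.2% × 250/366 = $270.4918
7 Sep – 14 Sep 2000: 8 days at 1.5% → $18000 × 1.5% × 8/366 = $5.9016
15 Sep – 21 Nov 2000: 68 days at 4.25% → $18000 × 4.25% × 68/366 = $142.1311
22 Nov – 31 Dec 2000: 40 days at 1.05% → $18000 × 1.05% × 40/366 = $20.6557
Total = $439.1803

$439.18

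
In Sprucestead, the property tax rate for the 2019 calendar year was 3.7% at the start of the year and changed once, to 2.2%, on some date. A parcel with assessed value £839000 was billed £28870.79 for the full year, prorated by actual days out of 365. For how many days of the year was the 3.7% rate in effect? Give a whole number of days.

302 days

Let d = days at the first rate; then 365 − d days at the second rate.
£839000 × [3.7%·d + 2.2%·(365−d)] / 365 = £28870.79
Solving gives d = 302, so the new rate took effect on 30 October 2019.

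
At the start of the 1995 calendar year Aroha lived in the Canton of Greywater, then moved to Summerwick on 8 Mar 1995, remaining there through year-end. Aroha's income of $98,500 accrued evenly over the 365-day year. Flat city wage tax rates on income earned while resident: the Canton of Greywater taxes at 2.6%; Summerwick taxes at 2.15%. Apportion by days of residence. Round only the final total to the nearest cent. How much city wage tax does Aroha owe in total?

The Canton of Greywater, 1 Jan – 7 Mar 1995: 66 days → $98,500 × 2.6% × 66/365 = $463.0849
Summerwick, 8 Mar – 31 Dec 1995: 299 days → $98,500 × 2.15% × 299/365 = $1,734.8144
Total = $2,197.8993

$2,197.90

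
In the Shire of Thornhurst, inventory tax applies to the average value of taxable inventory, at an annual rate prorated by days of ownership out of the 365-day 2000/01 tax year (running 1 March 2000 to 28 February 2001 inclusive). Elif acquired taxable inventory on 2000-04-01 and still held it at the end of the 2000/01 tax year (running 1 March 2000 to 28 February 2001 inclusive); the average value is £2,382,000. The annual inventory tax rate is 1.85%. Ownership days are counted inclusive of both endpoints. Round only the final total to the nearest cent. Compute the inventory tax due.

Days held (2000-04-01 to 2001-02-28): 334 out of 365
Tax = £2,382,000 × 1.85% × 334/365 = £40,324.3233

£40,324.32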